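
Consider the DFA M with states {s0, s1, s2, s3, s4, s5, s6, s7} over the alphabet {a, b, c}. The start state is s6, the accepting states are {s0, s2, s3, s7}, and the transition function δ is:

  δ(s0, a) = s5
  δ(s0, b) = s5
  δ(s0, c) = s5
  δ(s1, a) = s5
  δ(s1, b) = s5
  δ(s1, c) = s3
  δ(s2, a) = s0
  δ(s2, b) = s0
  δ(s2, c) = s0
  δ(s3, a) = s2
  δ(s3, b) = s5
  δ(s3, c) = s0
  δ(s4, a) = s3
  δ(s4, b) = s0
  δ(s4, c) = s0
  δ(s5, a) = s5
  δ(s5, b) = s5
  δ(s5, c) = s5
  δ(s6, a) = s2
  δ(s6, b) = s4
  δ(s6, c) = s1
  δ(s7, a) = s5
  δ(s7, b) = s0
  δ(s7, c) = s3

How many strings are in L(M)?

The useful subgraph on states {s0, s1, s2, s3, s4, s6} is acyclic, so L(M) is finite; the longest accepting path visits 5 useful states, giving maximum string length 4.
Counting accepting paths from s6 by length: 1 of length 1, 7 of length 2, 4 of length 3, 6 of length 4. Total 18.

18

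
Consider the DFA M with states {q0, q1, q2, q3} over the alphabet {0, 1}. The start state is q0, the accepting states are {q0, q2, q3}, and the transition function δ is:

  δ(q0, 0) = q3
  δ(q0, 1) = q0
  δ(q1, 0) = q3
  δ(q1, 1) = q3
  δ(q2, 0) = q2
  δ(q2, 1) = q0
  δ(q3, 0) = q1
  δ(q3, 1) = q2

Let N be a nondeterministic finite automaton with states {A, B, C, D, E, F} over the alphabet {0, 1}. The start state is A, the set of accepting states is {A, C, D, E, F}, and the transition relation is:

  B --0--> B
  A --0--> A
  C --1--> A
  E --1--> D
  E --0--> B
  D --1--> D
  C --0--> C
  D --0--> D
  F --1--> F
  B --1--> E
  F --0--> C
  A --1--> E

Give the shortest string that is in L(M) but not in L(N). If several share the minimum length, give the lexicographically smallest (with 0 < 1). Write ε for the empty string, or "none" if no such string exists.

10

The string 10 is accepted by M but not by N.
No shorter string lies in the difference, and 10 is the lexicographically first length-2 string in L(M) \ L(N).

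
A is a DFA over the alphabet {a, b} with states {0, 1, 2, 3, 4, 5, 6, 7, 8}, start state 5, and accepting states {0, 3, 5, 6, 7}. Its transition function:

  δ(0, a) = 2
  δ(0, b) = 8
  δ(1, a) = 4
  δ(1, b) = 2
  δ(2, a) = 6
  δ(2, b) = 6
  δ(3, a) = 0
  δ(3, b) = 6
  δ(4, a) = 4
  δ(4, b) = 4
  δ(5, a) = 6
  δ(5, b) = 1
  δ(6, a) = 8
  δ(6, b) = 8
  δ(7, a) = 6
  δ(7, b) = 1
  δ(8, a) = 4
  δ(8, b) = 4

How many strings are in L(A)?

The useful subgraph on states {1, 2, 5, 6} is acyclic, so L(A) is finite; the longest accepting path visits 4 useful states, giving maximum string length 3.
Counting accepting paths from 5 by length: 1 of length 0, 1 of length 1, 2 of length 3. Total 4.

4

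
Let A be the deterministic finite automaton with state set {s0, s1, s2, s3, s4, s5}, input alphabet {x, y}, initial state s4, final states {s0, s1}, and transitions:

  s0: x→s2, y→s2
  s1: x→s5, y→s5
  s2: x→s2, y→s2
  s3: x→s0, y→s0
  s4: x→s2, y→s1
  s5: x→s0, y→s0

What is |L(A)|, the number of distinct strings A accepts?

5

The useful subgraph on states {s0, s1, s4, s5} is acyclic, so L(A) is finite; the longest accepting path visits 4 useful states, giving maximum string length 3.
Counting accepting paths from s4 by length: 1 of length 1, 4 of length 3. Total 5.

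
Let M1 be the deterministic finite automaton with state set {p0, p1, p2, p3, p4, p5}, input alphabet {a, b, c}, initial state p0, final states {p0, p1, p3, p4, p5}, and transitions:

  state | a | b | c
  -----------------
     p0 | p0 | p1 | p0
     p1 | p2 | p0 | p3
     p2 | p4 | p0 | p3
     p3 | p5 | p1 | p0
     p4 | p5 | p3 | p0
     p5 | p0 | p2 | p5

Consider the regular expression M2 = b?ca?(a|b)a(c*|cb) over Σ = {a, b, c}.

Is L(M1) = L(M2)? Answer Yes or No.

The empty string ε is accepted by M1 but rejected by M2.
So L(M1) ≠ L(M2).

No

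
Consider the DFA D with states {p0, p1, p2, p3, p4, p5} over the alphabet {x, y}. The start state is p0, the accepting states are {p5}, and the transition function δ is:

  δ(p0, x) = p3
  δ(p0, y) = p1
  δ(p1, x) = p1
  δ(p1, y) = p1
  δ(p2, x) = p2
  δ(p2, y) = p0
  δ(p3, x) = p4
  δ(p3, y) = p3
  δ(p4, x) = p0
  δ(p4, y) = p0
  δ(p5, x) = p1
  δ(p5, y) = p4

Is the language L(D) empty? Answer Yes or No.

The states reachable from the start state are {p0, p1, p3, p4}.
None of the accepting states {p5} is reachable, so no string is accepted and L(D) = ∅.

Yes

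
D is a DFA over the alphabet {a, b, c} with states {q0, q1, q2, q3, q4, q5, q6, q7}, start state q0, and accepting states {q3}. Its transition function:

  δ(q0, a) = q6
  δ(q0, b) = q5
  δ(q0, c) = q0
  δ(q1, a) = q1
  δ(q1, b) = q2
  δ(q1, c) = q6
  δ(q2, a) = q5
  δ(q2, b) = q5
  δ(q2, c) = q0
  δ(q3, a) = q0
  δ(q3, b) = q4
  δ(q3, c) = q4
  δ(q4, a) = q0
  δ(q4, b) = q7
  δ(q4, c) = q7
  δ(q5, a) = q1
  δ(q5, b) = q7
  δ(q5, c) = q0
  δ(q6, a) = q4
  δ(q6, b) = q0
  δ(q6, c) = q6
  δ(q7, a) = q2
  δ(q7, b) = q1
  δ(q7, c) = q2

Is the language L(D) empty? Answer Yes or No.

Yes

The states reachable from the start state are {q0, q1, q2, q4, q5, q6, q7}.
None of the accepting states {q3} is reachable, so no string is accepted and L(D) = ∅.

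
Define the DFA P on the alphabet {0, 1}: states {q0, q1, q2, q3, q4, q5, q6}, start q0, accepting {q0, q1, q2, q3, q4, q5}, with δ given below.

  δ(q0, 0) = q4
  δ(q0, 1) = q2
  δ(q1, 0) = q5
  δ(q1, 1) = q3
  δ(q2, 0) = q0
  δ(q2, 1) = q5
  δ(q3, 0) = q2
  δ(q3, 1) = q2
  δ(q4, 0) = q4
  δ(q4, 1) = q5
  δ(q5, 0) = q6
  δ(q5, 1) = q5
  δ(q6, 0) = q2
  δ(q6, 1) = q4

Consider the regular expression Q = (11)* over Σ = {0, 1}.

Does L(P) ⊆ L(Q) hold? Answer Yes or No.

No

The string 0 is in L(P) but not in L(Q).
So L(P) ⊄ L(Q).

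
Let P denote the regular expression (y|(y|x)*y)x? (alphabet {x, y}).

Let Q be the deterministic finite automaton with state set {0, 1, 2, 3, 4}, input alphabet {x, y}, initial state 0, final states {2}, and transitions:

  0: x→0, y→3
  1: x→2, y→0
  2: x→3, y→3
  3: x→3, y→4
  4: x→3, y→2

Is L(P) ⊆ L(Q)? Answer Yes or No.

The string y is in L(P) but not in L(Q).
So L(P) ⊄ L(Q).

No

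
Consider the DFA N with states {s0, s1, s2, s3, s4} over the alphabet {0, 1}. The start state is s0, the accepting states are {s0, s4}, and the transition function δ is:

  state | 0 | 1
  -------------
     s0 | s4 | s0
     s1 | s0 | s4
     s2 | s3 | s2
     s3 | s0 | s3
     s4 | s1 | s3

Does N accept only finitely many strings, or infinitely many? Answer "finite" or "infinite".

State s0 is reachable from the start and can reach an accepting state, and it lies on the cycle s0 → s0.
Traversing that cycle any number of times yields accepted strings of unbounded length, so the language is infinite.

infinite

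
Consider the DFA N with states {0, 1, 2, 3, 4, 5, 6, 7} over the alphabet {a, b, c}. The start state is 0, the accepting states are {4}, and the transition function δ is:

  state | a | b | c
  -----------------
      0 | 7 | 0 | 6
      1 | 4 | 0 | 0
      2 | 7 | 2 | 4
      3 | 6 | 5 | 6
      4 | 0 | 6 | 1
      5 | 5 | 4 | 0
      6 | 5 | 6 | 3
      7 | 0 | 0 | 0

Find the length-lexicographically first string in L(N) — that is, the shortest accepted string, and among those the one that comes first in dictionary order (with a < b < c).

cab

A breadth-first search from 0 reaches an accepting state first via the path 0 → 6 → 5 → 4 on input cab.
No string of length < 3 is accepted (BFS exhausts all shorter strings without reaching an accepting state), and cab is the lexicographically least accepting string of length 3.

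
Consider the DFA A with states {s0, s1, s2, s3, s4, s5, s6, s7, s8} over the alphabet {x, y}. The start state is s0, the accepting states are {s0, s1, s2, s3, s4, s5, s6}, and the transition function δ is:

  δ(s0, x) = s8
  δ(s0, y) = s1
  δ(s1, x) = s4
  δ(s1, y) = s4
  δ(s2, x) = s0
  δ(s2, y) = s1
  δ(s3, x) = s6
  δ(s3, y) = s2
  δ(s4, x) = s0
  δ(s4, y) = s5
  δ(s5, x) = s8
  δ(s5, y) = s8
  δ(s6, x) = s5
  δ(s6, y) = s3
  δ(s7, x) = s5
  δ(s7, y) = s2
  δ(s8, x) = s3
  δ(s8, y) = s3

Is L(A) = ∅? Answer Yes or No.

The empty string ε is accepted: the run s0 ends in the accepting state s0.
Since at least one string is accepted, L(A) is not empty.

No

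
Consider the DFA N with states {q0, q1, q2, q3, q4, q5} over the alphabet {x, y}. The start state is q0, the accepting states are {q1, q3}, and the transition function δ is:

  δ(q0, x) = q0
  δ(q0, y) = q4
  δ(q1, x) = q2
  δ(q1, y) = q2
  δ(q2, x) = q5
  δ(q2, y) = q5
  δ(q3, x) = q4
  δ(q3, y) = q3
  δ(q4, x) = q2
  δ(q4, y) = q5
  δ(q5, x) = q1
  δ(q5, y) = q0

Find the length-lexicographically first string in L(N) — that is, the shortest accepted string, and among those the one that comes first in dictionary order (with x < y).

A breadth-first search from q0 reaches an accepting state first via the path q0 → q4 → q5 → q1 on input yyx.
No string of length < 3 is accepted (BFS exhausts all shorter strings without reaching an accepting state), and yyx is the lexicographically least accepting string of length 3.

yyx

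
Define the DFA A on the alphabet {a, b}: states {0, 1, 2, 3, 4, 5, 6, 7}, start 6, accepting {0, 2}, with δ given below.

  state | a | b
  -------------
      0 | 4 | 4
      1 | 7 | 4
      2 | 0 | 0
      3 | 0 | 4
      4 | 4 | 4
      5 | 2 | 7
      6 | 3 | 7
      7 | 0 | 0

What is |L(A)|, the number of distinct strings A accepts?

3

The useful subgraph on states {0, 3, 6, 7} is acyclic, so L(A) is finite; the longest accepting path visits 3 useful states, giving maximum string length 2.
Counting accepting paths from 6 by length: 3 of length 2. Total 3.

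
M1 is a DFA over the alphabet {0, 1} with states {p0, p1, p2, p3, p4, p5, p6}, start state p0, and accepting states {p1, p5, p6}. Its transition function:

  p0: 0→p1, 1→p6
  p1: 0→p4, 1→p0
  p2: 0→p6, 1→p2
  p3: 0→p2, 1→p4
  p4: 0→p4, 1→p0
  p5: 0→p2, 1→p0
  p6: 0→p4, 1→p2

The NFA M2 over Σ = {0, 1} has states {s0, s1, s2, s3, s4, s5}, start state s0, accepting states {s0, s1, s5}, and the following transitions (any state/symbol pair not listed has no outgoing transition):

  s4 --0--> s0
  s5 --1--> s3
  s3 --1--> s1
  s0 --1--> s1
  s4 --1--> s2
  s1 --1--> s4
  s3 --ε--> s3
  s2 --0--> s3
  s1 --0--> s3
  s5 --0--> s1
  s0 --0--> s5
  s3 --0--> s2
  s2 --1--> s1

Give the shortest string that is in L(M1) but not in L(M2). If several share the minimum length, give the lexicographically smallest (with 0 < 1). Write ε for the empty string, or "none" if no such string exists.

The string 010 is accepted by M1 but not by M2.
No shorter string lies in the difference, and 010 is the lexicographically first length-3 string in L(M1) \ L(M2).

010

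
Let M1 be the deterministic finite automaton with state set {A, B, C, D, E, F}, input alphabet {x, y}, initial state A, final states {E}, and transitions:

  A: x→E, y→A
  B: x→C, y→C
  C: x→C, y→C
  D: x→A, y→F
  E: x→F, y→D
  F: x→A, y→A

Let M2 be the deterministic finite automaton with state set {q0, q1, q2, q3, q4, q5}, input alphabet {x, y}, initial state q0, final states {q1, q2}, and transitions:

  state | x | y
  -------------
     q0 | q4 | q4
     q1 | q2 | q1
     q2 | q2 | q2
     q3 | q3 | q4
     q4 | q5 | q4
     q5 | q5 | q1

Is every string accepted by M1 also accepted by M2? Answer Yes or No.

The string x is in L(M1) but not in L(M2).
So L(M1) ⊄ L(M2).

No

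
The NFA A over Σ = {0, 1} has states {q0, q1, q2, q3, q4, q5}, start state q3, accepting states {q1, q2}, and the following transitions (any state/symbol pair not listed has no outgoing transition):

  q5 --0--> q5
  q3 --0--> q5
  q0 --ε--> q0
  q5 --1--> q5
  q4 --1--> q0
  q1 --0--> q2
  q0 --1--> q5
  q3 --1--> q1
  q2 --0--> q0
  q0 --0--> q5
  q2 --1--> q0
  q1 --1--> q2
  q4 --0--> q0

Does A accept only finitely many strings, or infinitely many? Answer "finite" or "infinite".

finite

The useful states (reachable from q3 and able to reach an accepting state) are {q1, q2, q3}.
Restricted to these states the transition graph has no cycle, so every accepting path has bounded length and L is finite.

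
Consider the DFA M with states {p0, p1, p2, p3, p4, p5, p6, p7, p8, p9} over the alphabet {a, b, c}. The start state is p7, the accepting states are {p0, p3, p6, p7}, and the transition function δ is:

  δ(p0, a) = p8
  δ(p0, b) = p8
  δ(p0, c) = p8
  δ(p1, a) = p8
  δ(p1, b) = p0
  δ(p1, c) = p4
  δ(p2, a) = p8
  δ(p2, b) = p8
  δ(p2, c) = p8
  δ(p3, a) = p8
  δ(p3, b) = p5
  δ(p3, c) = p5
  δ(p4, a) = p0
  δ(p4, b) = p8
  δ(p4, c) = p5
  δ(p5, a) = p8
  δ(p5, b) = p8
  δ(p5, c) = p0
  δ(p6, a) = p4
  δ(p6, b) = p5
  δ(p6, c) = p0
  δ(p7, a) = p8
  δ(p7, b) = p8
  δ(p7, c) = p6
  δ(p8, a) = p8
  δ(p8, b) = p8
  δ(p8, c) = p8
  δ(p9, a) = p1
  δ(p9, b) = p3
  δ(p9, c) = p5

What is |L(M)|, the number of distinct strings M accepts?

The useful subgraph on states {p0, p4, p5, p6, p7} is acyclic, so L(M) is finite; the longest accepting path visits 5 useful states, giving maximum string length 4.
Counting accepting paths from p7 by length: 1 of length 0, 1 of length 1, 1 of length 2, 2 of length 3, 1 of length 4. Total 6.

6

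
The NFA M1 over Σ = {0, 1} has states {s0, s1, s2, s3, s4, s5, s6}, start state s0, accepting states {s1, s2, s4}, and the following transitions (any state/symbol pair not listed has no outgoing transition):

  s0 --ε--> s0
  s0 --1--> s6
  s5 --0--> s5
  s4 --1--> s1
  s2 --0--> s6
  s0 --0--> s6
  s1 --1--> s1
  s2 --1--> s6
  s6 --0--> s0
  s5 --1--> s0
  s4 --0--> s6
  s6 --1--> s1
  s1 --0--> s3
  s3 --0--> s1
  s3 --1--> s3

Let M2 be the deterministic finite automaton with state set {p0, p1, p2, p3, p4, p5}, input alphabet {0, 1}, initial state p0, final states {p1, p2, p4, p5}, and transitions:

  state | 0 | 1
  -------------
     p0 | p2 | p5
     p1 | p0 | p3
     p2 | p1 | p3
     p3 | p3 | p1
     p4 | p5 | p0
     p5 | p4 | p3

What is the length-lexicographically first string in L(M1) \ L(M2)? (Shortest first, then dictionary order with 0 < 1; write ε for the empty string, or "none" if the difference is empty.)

01

The string 01 is accepted by M1 but not by M2.
No shorter string lies in the difference, and 01 is the lexicographically first length-2 string in L(M1) \ L(M2).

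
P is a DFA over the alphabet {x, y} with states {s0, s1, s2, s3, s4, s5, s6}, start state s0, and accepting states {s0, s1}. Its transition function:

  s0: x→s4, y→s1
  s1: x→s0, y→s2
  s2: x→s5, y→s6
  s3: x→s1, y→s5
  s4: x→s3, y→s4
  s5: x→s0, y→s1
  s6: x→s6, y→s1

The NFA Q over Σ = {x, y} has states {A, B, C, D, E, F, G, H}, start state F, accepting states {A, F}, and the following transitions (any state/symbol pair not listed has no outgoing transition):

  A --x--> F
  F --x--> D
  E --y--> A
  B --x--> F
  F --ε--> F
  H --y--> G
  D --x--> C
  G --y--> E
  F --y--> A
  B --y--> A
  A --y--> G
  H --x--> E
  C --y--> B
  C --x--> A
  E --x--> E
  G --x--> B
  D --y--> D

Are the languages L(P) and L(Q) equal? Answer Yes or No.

Yes

Exploring the product automaton P × Q from the start pair (s0, F), following both machines on each input symbol, reaches 7 state pairs: (s0, F), (s4, D), (s1, A), (s3, C), (s2, G), (s5, B), (s6, E).
P accepts in {s0, s1} and Q accepts in {A, F}. In every reachable pair the two components are either both accepting — (s0, F), (s1, A) — or both non-accepting, so no string is accepted by exactly one of the machines: L(P) \ L(Q) and L(Q) \ L(P) are both empty.
Hence every string is accepted by P iff it is accepted by Q, and the two languages coincide.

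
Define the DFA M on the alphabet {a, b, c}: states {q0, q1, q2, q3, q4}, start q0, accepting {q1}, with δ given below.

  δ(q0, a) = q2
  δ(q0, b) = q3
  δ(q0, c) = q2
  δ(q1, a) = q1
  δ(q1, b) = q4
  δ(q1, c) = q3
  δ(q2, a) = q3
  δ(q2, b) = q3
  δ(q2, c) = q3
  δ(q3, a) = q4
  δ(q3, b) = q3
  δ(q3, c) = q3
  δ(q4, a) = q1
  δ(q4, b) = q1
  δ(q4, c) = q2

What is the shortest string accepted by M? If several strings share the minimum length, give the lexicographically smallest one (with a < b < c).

A breadth-first search from q0 reaches an accepting state first via the path q0 → q3 → q4 → q1 on input baa.
No string of length < 3 is accepted (BFS exhausts all shorter strings without reaching an accepting state), and baa is the lexicographically least accepting string of length 3.

baa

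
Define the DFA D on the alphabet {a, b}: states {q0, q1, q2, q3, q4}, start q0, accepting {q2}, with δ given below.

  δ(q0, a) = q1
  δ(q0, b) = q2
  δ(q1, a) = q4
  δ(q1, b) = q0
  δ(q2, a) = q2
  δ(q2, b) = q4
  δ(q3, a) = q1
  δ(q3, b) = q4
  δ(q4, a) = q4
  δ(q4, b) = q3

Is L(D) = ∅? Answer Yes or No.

No

The string b is accepted: the run q0 → q2 ends in the accepting state q2.
Since at least one string is accepted, L(D) is not empty.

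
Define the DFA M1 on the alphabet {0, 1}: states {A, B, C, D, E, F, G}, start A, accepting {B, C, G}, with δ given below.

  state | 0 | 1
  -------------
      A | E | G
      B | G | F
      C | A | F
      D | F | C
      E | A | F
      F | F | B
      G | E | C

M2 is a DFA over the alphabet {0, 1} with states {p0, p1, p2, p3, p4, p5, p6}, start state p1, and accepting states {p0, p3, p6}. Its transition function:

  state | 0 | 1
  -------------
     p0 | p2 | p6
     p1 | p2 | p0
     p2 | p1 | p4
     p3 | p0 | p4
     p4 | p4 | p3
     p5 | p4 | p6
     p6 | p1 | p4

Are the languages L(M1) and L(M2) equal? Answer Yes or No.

Exploring the product automaton M1 × M2 from the start pair (A, p1), following both machines on each input symbol, reaches 6 state pairs: (A, p1), (E, p2), (G, p0), (F, p4), (C, p6), (B, p3).
M1 accepts in {B, C, G} and M2 accepts in {p0, p3, p6}. In every reachable pair the two components are either both accepting — (G, p0), (C, p6), (B, p3) — or both non-accepting, so no string is accepted by exactly one of the machines: L(M1) \ L(M2) and L(M2) \ L(M1) are both empty.
Hence every string is accepted by M1 iff it is accepted by M2, and the two languages coincide.

Yes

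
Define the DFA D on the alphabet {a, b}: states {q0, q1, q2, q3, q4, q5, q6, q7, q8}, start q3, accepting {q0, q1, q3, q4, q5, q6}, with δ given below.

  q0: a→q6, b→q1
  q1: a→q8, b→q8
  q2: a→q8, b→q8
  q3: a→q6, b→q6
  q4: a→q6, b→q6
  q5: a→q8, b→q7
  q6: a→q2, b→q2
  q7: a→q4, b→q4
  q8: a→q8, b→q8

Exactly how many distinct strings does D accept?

3

The useful subgraph on states {q3, q6} is acyclic, so L(D) is finite; the longest accepting path visits 2 useful states, giving maximum string length 1.
Counting accepting paths from q3 by length: 1 of length 0, 2 of length 1. Total 3.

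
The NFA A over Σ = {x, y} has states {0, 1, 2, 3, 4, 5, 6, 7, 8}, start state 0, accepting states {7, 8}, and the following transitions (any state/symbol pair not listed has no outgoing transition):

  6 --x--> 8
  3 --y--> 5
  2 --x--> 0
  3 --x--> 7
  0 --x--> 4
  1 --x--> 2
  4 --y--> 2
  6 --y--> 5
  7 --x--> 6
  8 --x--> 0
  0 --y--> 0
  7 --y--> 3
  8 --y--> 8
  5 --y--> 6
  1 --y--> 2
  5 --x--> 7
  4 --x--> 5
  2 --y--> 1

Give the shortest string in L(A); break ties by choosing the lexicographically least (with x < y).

xxx

A breadth-first search from 0 reaches an accepting state first via the path 0 → 4 → 5 → 7 on input xxx.
No string of length < 3 is accepted (BFS exhausts all shorter strings without reaching an accepting state), and xxx is the lexicographically least accepting string of length 3.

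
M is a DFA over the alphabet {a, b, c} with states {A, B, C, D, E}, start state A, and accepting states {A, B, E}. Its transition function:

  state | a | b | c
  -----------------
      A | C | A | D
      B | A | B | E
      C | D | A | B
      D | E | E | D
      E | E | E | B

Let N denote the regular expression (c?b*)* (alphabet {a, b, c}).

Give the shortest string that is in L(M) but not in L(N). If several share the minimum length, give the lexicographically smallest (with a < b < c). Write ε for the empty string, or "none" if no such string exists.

ab

The string ab is accepted by M but not by N.
No shorter string lies in the difference, and ab is the lexicographically first length-2 string in L(M) \ L(N).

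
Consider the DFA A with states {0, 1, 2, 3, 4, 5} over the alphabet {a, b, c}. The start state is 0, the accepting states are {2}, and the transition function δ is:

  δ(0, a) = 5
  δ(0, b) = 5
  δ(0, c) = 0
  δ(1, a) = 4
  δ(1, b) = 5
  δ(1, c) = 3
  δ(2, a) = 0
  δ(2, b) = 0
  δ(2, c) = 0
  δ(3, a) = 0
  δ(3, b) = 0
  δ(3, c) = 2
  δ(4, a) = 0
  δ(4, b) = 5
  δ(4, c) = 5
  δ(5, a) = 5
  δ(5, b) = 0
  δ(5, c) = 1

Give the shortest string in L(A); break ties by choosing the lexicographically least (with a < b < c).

A breadth-first search from 0 reaches an accepting state first via the path 0 → 5 → 1 → 3 → 2 on input accc.
No string of length < 4 is accepted (BFS exhausts all shorter strings without reaching an accepting state), and accc is the lexicographically least accepting string of length 4.

accc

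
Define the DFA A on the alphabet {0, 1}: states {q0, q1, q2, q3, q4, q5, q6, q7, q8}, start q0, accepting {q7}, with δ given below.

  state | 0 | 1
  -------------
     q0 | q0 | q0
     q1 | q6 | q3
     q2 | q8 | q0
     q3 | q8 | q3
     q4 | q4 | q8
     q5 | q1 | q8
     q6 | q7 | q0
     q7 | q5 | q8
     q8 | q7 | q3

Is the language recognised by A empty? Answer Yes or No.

The states reachable from the start state are {q0}.
None of the accepting states {q7} is reachable, so no string is accepted and L(A) = ∅.

Yes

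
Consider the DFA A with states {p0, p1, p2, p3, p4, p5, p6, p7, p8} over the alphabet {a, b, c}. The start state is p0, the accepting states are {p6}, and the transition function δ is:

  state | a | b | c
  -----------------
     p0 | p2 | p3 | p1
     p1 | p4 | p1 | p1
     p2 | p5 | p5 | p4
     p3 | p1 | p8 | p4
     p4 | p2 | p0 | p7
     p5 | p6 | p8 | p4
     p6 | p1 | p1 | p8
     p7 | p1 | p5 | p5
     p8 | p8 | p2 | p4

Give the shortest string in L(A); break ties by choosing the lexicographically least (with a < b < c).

aaa

A breadth-first search from p0 reaches an accepting state first via the path p0 → p2 → p5 → p6 on input aaa.
No string of length < 3 is accepted (BFS exhausts all shorter strings without reaching an accepting state), and aaa is the lexicographically least accepting string of length 3.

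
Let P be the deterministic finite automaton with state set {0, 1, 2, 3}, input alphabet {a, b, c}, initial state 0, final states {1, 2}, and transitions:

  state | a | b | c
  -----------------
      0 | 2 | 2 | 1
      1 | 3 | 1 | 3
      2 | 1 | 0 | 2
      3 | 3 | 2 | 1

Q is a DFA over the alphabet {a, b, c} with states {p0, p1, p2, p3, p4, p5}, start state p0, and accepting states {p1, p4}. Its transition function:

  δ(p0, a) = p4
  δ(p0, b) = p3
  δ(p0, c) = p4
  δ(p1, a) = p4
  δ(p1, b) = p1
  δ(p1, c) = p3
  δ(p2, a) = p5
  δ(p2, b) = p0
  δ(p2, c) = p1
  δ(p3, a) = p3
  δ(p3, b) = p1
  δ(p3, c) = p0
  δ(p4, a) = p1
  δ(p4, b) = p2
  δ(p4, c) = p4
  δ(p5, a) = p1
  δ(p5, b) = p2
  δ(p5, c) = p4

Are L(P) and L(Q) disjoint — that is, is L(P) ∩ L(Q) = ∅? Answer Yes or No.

The string a is accepted by both P and Q.
Hence L(P) ∩ L(Q) ≠ ∅.

No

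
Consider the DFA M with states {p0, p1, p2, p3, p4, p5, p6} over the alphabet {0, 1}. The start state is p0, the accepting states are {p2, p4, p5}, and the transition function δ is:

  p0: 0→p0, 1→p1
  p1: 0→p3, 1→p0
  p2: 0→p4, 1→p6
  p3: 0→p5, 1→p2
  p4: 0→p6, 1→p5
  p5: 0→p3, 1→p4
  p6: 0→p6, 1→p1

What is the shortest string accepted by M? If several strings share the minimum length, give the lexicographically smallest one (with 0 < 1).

A breadth-first search from p0 reaches an accepting state first via the path p0 → p1 → p3 → p5 on input 100.
No string of length < 3 is accepted (BFS exhausts all shorter strings without reaching an accepting state), and 100 is the lexicographically least accepting string of length 3.

100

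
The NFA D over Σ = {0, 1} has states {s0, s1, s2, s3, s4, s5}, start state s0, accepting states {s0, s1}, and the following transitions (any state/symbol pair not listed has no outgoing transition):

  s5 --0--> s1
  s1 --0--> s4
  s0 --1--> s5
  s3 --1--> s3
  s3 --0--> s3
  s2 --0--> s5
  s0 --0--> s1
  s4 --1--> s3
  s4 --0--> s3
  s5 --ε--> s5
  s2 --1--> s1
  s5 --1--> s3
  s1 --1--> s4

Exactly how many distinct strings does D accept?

3

The useful subgraph on states {s0, s1, s5} is acyclic, so L(D) is finite; the longest accepting path visits 3 useful states, giving maximum string length 2.
Counting accepting paths from s0 by length: 1 of length 0, 1 of length 1, 1 of length 2. Total 3.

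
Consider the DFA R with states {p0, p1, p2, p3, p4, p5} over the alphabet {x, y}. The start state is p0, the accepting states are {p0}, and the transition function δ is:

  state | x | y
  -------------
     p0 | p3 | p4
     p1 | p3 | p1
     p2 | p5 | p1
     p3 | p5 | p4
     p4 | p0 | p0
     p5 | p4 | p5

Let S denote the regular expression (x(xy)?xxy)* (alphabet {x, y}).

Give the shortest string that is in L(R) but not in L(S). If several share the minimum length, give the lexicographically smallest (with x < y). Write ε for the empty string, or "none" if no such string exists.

The string yx is accepted by R but not by S.
No shorter string lies in the difference, and yx is the lexicographically first length-2 string in L(R) \ L(S).

yx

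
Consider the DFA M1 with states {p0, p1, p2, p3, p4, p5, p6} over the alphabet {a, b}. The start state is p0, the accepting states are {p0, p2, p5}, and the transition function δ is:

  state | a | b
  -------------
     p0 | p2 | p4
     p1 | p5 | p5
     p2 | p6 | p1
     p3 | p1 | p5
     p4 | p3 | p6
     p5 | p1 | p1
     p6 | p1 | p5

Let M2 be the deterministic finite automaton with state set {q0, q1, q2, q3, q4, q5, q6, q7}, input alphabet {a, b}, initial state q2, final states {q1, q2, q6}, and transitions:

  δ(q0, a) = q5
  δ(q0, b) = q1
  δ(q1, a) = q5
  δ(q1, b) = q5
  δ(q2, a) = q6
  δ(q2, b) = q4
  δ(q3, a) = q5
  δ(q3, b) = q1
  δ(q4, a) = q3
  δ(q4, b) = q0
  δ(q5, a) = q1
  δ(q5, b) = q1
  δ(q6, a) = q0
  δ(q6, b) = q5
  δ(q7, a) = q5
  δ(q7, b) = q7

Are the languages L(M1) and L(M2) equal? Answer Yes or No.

Yes

Exploring the product automaton M1 × M2 from the start pair (p0, q2), following both machines on each input symbol, reaches 7 state pairs: (p0, q2), (p2, q6), (p4, q4), (p6, q0), (p1, q5), (p3, q3), (p5, q1).
M1 accepts in {p0, p2, p5} and M2 accepts in {q1, q2, q6}. In every reachable pair the two components are either both accepting — (p0, q2), (p2, q6), (p5, q1) — or both non-accepting, so no string is accepted by exactly one of the machines: L(M1) \ L(M2) and L(M2) \ L(M1) are both empty.
Hence every string is accepted by M1 iff it is accepted by M2, and the two languages coincide.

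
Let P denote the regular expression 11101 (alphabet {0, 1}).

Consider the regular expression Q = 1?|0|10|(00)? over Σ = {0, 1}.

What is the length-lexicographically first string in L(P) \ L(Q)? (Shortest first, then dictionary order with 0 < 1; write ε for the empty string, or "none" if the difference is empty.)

11101

The string 11101 is accepted by P but not by Q.
No shorter string lies in the difference, and 11101 is the lexicographically first length-5 string in L(P) \ L(Q).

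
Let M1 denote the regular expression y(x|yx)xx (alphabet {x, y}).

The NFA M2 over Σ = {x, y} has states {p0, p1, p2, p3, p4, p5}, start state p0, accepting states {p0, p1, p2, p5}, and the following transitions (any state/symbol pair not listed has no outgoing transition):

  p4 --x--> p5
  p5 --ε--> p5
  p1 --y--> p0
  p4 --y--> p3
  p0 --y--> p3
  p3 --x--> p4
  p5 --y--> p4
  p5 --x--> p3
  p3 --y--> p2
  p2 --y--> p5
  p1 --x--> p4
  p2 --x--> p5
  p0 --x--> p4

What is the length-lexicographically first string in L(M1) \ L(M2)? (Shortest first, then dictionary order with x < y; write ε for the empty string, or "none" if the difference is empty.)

yxxx

The string yxxx is accepted by M1 but not by M2.
No shorter string lies in the difference, and yxxx is the lexicographically first length-4 string in L(M1) \ L(M2).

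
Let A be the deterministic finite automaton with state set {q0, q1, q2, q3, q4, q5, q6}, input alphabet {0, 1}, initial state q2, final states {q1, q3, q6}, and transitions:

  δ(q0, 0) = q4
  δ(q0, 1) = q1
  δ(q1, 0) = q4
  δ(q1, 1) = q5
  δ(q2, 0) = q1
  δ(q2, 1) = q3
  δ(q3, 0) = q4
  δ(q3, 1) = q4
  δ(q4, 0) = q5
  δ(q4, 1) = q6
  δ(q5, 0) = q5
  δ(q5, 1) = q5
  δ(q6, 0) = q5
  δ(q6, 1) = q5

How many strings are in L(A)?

5

The useful subgraph on states {q1, q2, q3, q4, q6} is acyclic, so L(A) is finite; the longest accepting path visits 4 useful states, giving maximum string length 3.
Counting accepting paths from q2 by length: 2 of length 1, 3 of length 3. Total 5.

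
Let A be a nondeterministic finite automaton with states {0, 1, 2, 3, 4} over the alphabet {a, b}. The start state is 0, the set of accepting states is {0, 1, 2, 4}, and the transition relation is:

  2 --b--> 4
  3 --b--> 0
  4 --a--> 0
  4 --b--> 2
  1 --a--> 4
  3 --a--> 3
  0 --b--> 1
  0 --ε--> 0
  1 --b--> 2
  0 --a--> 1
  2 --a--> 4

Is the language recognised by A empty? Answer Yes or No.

No

The empty string ε is accepted: the run 0 ends in the accepting state 0.
Since at least one string is accepted, L(A) is not empty.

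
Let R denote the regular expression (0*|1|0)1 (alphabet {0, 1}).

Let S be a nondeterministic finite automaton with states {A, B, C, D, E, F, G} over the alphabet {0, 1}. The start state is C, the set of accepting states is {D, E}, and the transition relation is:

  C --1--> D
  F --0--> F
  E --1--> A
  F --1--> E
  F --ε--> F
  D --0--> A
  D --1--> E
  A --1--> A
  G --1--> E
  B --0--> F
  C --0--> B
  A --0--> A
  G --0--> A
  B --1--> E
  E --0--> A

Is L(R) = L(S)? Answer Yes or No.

Converting the expression R to a DFA (subset construction, then merging equivalent states) gives the minimal DFA with states {r0, r1, r2, r3, r4}, start state r0, accepting states {r2, r3} and transitions r0: 0→r1, 1→r2; r1: 0→r1, 1→r3; r2: 0→r4, 1→r3; r3: 0→r4, 1→r4; r4: 0→r4, 1→r4.
Exploring the product automaton R × S from the start pair (r0, C), following both machines on each input symbol, reaches 6 state pairs: (r0, C), (r1, B), (r2, D), (r1, F), (r3, E), (r4, A).
R accepts in {r2, r3} and S accepts in {D, E}. In every reachable pair the two components are either both accepting — (r2, D), (r3, E) — or both non-accepting, so no string is accepted by exactly one of the machines: L(R) \ L(S) and L(S) \ L(R) are both empty.
Hence every string is accepted by R iff it is accepted by S, and the two languages coincide.

Yes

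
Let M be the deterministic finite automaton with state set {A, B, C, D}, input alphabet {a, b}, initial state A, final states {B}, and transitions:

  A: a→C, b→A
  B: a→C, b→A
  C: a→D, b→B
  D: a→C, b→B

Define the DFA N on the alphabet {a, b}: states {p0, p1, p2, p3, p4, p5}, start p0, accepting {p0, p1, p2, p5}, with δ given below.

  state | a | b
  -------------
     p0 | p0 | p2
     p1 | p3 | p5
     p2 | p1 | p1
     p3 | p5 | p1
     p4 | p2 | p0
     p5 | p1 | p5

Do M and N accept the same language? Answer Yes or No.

No

The empty string ε is accepted by N but rejected by M.
So L(M) ≠ L(N).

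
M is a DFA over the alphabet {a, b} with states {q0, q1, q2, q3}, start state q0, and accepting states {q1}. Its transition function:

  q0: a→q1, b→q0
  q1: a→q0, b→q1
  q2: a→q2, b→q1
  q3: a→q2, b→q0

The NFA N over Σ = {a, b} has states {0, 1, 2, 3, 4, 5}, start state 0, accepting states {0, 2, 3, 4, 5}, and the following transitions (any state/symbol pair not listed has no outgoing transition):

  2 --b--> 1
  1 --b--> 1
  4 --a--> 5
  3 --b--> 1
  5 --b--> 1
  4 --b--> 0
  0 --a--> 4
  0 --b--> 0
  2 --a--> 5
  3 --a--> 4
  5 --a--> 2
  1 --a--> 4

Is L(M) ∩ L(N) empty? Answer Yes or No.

The string a is accepted by both M and N.
Hence L(M) ∩ L(N) ≠ ∅.

No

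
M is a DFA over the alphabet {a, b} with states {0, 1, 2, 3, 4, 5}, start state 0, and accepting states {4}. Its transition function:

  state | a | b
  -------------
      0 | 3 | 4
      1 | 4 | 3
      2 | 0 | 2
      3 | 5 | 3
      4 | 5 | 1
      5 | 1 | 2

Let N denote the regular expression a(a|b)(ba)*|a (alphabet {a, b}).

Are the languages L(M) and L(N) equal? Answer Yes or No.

No

The string b is accepted by M but rejected by N.
So L(M) ≠ L(N).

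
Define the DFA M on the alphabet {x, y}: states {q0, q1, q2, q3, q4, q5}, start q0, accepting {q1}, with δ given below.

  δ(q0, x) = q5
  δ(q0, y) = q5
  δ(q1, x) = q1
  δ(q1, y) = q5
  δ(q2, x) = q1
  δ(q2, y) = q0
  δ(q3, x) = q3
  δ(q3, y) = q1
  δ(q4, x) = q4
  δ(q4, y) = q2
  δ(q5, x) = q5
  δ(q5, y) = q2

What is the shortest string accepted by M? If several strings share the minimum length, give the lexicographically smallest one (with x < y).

xyx

A breadth-first search from q0 reaches an accepting state first via the path q0 → q5 → q2 → q1 on input xyx.
No string of length < 3 is accepted (BFS exhausts all shorter strings without reaching an accepting state), and xyx is the lexicographically least accepting string of length 3.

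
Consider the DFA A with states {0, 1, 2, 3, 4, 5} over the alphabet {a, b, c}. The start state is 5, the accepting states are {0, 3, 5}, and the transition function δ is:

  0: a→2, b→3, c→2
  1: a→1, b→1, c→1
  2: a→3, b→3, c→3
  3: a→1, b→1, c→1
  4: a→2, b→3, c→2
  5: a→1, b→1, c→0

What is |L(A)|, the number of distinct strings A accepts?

The useful subgraph on states {0, 2, 3, 5} is acyclic, so L(A) is finite; the longest accepting path visits 4 useful states, giving maximum string length 3.
Counting accepting paths from 5 by length: 1 of length 0, 1 of length 1, 1 of length 2, 6 of length 3. Total 9.

9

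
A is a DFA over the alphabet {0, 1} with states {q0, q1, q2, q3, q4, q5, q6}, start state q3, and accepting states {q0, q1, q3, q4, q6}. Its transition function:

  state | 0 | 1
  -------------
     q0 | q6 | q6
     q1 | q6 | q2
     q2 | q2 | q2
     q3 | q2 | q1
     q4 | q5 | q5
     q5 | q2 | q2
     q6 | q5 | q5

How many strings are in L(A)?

3

The useful subgraph on states {q1, q3, q6} is acyclic, so L(A) is finite; the longest accepting path visits 3 useful states, giving maximum string length 2.
Counting accepting paths from q3 by length: 1 of length 0, 1 of length 1, 1 of length 2. Total 3.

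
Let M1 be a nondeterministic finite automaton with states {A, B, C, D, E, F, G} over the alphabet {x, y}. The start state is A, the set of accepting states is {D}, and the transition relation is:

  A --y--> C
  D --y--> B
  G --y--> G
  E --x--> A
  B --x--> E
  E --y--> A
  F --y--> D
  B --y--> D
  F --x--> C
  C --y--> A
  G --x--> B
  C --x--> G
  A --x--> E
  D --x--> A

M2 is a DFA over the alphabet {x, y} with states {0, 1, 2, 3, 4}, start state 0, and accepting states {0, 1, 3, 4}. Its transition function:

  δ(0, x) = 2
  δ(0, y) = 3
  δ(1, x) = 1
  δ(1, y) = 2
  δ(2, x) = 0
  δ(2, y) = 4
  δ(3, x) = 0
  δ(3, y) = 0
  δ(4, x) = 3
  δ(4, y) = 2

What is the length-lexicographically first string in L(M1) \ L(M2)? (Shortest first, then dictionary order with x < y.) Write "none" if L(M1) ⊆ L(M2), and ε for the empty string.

none

Exploring the product automaton M1 × M2 from the start pair (A, 0), following both machines on each input symbol, reaches 21 state pairs: (A, 0), (E, 2), (C, 3), (A, 4), (G, 0), (E, 3), (C, 2), (B, 2), (G, 3), (E, 0), (D, 4), (B, 0), (A, 2), (A, 3), (D, 3), (C, 4), (C, 0), (G, 2), (G, 4), (B, 3), (D, 0).
M1 accepts in {D} and M2 accepts in {0, 1, 3, 4}. The reachable pairs whose M1-component is accepting are (D, 4), (D, 3), (D, 0); in each of them the M2-component is accepting too, so the product for L(M1) \ L(M2) (M1-component accepting, M2-component rejecting) has no reachable accepting pair and the difference is empty.
So every string accepted by M1 is also accepted by M2: L(M1) \ L(M2) = ∅ and there is no such string.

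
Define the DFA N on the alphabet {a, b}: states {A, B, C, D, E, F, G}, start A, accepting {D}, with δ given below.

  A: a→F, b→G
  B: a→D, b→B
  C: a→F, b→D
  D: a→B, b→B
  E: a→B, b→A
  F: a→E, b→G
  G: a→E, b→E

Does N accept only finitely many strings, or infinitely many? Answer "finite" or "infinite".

infinite

State A is reachable from the start and can reach an accepting state, and it lies on the cycle A → F → E → A.
Traversing that cycle any number of times yields accepted strings of unbounded length, so the language is infinite.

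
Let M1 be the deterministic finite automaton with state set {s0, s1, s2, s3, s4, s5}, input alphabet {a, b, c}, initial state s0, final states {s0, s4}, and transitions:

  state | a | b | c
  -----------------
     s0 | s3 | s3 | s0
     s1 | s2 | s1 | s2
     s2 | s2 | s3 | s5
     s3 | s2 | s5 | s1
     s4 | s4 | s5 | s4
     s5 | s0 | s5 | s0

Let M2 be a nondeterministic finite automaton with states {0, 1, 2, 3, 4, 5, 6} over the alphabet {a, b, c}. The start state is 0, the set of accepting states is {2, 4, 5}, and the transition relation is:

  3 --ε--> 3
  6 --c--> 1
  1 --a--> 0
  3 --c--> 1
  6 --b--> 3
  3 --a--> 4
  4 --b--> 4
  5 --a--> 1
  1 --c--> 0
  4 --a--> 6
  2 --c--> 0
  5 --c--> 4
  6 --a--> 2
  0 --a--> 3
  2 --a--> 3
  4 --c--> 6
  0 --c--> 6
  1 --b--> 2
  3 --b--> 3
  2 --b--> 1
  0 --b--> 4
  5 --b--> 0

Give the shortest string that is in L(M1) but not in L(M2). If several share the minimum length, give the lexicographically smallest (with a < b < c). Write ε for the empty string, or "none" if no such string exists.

The empty string ε is accepted by M1 but not by M2.
Since ε is the unique shortest string, it is the required witness.

ε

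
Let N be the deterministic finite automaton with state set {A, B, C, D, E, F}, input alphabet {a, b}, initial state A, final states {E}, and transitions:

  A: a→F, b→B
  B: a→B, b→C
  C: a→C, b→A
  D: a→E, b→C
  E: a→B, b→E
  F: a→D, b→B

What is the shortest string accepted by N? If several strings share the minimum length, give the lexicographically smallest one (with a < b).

aaa

A breadth-first search from A reaches an accepting state first via the path A → F → D → E on input aaa.
No string of length < 3 is accepted (BFS exhausts all shorter strings without reaching an accepting state), and aaa is the lexicographically least accepting string of length 3.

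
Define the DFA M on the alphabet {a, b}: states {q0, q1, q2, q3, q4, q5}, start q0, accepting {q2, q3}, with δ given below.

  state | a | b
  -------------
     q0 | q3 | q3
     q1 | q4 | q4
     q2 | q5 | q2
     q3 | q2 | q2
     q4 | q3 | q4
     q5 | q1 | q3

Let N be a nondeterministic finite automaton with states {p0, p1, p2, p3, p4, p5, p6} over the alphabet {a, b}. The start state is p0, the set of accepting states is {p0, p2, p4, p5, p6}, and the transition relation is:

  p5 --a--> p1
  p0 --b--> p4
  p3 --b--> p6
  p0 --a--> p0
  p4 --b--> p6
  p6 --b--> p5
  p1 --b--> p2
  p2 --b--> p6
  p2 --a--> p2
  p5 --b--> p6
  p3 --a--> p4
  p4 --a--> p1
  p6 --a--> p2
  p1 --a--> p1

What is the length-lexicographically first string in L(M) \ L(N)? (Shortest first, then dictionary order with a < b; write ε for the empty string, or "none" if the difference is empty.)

The string ba is accepted by M but not by N.
No shorter string lies in the difference, and ba is the lexicographically first length-2 string in L(M) \ L(N).

ba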